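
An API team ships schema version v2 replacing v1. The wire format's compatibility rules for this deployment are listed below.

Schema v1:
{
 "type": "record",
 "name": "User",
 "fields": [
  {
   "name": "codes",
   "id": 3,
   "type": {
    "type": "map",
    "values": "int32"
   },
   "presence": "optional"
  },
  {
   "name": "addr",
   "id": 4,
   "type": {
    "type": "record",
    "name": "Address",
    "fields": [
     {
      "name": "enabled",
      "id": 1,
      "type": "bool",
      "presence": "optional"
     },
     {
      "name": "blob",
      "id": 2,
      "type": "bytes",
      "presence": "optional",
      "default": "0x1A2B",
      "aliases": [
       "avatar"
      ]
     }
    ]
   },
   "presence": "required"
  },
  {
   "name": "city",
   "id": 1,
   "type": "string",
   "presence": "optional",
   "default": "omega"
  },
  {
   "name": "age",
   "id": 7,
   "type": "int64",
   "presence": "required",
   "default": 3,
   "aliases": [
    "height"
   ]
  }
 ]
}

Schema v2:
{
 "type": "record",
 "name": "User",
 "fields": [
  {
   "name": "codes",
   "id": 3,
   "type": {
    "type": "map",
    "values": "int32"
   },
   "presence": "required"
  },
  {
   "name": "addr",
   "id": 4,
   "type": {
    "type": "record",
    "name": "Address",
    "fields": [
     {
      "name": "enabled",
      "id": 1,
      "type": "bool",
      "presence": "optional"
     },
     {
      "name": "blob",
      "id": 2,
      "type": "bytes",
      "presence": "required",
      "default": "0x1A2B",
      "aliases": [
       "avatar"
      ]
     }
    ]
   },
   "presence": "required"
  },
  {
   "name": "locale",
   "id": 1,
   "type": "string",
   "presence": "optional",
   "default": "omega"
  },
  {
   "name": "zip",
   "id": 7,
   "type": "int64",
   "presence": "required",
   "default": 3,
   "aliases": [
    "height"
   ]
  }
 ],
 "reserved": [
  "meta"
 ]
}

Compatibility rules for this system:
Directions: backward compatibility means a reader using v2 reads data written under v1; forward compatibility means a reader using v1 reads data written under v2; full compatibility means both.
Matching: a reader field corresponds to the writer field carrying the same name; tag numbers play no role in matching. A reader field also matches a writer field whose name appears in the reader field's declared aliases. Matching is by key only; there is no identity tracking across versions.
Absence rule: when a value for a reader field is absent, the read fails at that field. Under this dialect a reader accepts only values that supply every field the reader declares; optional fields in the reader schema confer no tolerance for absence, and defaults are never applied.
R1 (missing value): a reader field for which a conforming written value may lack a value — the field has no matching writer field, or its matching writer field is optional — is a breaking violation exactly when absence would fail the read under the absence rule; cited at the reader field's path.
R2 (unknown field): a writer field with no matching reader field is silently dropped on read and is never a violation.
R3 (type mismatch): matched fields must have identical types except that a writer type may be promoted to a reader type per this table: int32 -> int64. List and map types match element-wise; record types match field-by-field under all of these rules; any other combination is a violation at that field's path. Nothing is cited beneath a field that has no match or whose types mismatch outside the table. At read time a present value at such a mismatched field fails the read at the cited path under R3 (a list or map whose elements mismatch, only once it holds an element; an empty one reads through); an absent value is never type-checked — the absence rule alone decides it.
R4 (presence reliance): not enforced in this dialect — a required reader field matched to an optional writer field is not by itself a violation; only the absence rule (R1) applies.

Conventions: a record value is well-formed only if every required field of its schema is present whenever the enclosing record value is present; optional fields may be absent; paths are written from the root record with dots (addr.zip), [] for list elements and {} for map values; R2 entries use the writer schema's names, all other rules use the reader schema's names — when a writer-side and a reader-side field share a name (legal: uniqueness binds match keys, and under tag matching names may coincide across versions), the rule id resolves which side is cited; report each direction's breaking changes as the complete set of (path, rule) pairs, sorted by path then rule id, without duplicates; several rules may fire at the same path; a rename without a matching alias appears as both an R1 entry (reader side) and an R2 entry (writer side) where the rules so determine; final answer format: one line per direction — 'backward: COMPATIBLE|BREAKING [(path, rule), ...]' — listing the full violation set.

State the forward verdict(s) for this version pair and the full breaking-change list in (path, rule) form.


forward: BREAKING [(addr.enabled, R1), (age, R1), (city, R1)]

arrows below run writer -> reader for User
forward on User — v1 reading data written by v2:
  codes: paired with writer codes (map<string, int32> -> map<string, int32>; writer required)
  addr: paired with writer addr (Address -> Address; writer required)
  city: no writer-side match
  age: no writer-side match
  writer locale: unknown to reader
  writer zip: unknown to reader
  addr.enabled: paired with writer addr.enabled (bool -> bool; writer optional)
  addr.blob: paired with writer addr.blob (bytes -> bytes; writer required)
  rule R1 violated at addr.enabled
  rule R1 violated at age
  rule R1 violated at city
  => forward: BREAKING (3)
ruling out the remaining User differences:
  renamed field city to locale in record User -> its effect on User is confined to the backward direction, not asked


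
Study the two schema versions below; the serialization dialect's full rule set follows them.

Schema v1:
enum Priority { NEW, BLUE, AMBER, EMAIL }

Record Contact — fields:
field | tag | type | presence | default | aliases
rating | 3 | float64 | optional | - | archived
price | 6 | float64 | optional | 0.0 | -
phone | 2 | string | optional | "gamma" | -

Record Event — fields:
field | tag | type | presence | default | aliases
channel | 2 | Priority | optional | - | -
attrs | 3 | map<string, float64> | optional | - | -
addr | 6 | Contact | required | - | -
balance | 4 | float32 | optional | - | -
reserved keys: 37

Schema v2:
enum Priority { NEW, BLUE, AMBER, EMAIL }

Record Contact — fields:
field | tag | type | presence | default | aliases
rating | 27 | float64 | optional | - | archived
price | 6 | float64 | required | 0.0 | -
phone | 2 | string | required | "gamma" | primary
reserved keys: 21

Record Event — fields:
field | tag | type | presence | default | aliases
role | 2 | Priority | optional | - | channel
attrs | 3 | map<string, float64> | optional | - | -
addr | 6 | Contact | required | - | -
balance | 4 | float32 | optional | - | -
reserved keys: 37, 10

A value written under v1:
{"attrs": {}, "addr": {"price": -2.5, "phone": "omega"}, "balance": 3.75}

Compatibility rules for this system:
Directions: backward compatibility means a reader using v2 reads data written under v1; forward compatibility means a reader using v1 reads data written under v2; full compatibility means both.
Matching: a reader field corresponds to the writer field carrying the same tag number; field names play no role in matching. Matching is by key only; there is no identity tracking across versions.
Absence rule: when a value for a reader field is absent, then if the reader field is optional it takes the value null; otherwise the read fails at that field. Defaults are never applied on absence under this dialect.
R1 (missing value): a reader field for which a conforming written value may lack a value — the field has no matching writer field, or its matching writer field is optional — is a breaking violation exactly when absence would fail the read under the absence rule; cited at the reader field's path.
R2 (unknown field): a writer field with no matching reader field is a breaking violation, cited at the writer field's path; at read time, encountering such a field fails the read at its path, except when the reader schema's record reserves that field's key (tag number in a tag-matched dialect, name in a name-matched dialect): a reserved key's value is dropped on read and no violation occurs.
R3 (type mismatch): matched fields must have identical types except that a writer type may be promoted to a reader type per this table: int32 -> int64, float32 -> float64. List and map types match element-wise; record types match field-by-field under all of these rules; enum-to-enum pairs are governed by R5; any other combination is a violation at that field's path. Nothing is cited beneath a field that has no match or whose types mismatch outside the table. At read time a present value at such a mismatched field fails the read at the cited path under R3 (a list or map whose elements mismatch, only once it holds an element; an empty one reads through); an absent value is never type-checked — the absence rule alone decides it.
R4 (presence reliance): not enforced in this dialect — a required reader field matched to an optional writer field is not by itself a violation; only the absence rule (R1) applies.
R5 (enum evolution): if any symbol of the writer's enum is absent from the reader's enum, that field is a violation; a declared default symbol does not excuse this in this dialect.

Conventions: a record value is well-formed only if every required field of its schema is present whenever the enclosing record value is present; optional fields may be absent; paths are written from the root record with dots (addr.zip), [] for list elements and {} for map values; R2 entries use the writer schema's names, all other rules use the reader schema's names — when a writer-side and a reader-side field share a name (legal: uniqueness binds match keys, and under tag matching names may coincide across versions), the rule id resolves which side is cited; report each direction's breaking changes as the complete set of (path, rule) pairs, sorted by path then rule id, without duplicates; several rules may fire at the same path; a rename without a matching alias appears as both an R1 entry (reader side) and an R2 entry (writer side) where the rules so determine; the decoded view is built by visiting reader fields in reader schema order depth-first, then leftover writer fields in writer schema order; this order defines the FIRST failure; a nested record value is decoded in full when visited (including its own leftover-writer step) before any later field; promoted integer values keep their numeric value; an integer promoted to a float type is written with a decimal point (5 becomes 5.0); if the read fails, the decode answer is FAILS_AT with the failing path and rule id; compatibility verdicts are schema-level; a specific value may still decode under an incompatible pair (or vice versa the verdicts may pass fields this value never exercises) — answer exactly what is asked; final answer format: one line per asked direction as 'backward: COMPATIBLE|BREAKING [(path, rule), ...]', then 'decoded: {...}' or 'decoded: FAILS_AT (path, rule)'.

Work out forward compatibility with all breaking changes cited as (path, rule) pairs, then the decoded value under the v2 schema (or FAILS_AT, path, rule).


forward: BREAKING [(addr.rating, R2)]; decoded: {"role": null, "attrs": {}, "addr": {"rating": null, "price": -2.5, "phone": "omega"}, "balance": 3.75}

the writer's type comes first in each Event pair
forward for Event (reader v1, writer v2):
  Priority -> Priority, writer optional: channel aligns to role
  map<string, float64> -> map<string, float64>, writer optional: attrs aligns to attrs
  Contact -> Contact, writer required: addr aligns to addr
  float32 -> float32, writer optional: balance aligns to balance
  no writer field matches reader addr.rating
  float64 -> float64, writer required: addr.price aligns to addr.price
  string -> string, writer required: addr.phone aligns to addr.phone
  leftover writer field: addr.rating
  R2 fires at addr.rating
  => forward: BREAKING (1)
decoding the Event value with the v2 reader:
  role := null (absent, optional -> null)
  attrs := {}
  addr.rating := null (absent, optional -> null)
  addr.price := -2.5
  addr.phone := "omega"
  balance := 3.75
  => decoded: {"role": null, "attrs": {}, "addr": {"rating": null, "price": -2.5, "phone": "omega"}, "balance": 3.75}
diffs on Event not affecting the asked answer:
  field price in record Contact: optional changed to required -> its effect on Event is confined to the backward direction, not asked
  field phone in record Contact: optional changed to required -> its effect on Event is confined to the backward direction, not asked


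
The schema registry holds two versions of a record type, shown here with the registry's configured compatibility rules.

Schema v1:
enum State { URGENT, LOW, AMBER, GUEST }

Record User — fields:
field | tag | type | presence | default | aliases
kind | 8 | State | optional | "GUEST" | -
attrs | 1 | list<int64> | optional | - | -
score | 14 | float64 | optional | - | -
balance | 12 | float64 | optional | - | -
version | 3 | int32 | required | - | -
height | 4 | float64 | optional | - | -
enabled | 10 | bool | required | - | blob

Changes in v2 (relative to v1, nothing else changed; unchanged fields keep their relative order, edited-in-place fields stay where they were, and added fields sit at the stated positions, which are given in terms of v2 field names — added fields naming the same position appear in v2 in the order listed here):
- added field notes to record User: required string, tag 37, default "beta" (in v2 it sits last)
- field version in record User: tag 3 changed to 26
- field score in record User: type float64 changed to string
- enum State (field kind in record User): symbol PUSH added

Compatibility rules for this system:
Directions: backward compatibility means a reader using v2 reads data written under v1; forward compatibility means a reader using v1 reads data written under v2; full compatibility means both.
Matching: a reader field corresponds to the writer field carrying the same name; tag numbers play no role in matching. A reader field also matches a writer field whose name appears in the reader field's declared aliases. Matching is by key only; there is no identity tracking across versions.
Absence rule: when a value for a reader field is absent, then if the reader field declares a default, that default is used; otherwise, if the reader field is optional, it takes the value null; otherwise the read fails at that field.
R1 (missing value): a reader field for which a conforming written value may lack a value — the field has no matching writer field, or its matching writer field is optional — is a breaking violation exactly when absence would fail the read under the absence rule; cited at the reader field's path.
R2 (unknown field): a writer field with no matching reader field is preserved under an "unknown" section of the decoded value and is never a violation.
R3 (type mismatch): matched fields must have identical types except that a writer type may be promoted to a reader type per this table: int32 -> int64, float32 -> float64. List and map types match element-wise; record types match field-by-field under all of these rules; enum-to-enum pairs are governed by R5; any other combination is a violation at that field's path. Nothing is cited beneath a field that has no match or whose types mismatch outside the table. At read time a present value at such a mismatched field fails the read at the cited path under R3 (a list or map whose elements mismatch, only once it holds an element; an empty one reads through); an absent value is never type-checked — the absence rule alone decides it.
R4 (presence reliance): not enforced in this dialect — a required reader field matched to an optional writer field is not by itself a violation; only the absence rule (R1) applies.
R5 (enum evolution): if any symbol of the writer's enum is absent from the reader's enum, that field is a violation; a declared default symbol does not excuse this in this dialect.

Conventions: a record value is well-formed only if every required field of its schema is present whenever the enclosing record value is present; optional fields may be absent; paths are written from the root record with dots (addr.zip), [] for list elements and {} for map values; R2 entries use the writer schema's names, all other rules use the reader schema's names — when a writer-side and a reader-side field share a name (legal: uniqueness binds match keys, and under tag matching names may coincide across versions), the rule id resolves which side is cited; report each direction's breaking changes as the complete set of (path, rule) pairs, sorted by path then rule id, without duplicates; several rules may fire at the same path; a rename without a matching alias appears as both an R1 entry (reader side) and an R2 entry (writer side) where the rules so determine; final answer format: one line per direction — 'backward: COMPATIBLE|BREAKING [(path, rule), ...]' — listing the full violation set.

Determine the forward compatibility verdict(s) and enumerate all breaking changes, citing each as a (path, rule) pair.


arrows below run writer -> reader for User
forward pass over User, reader schema v1, writer schema v2:
  kind: State -> State, writer optional; from kind
  attrs: list<int64> -> list<int64>, writer optional; from attrs
  score: string -> float64, writer optional; from score
  balance: float64 -> float64, writer optional; from balance
  version: int32 -> int32, writer required; from version
  height: float64 -> float64, writer optional; from height
  enabled: bool -> bool, writer required; from enabled
  notes (writer side), unknown to reader
  breaking: (kind, R5)
  breaking: (score, R3)
  forward on User therefore BREAKING (2)
the other User changes do not affect what is asked:
  added field notes to record User: required string, tag 37, default "beta" (in v2 it sits last) -> fires no rule on User, leaving the asked answer as it is
  field version in record User: tag 3 changed to 26 -> fires no rule on User, leaving the asked answer as it is

forward: BREAKING [(kind, R5), (score, R3)]


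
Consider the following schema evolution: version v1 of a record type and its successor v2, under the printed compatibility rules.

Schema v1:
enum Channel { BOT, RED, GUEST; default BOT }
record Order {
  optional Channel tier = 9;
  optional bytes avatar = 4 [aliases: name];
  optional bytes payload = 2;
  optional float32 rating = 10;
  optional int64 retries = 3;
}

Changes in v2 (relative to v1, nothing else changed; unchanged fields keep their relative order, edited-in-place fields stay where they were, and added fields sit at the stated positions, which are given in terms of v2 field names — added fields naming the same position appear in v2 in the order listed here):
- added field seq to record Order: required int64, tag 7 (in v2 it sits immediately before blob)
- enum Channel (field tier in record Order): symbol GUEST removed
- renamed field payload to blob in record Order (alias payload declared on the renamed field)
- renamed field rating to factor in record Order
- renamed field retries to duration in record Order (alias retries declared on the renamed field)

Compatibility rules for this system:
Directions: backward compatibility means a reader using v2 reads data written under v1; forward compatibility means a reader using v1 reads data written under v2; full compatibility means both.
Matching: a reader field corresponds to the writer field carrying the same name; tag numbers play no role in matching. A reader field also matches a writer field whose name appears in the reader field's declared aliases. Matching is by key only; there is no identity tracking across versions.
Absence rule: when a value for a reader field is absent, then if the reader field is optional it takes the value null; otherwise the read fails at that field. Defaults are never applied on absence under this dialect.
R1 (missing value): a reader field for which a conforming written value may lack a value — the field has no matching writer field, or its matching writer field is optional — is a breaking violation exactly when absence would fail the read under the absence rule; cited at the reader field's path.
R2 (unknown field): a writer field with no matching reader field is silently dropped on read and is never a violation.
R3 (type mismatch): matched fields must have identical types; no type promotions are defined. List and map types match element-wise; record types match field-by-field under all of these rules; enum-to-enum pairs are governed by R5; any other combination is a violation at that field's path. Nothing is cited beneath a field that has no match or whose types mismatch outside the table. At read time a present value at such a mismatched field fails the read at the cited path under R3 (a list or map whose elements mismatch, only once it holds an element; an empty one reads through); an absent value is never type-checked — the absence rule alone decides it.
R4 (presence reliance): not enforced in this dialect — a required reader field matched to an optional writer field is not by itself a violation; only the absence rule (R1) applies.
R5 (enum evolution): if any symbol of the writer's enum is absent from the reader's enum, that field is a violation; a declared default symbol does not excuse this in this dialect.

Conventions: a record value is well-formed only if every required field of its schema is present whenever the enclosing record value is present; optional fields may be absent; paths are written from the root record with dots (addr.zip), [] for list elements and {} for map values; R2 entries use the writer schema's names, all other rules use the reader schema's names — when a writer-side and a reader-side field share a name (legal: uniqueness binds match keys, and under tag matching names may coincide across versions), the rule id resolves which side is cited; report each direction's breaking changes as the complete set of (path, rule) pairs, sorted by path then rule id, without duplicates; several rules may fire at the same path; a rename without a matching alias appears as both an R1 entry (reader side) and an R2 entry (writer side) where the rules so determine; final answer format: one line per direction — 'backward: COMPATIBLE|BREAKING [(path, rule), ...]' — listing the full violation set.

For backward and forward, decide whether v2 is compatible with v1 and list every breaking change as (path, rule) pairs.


the writer's type comes first in each Order pair
backward pass over Order, reader schema v2, writer schema v1:
  Channel -> Channel, writer optional: tier aligns to tier
  bytes -> bytes, writer optional: avatar aligns to avatar
  no writer field matches reader seq
  bytes -> bytes, writer optional: blob aligns to payload
  no writer field matches reader factor
  int64 -> int64, writer optional: duration aligns to retries
  writer field rating has no reader counterpart
  violation R1 at seq
  violation R5 at tier
  backward on Order therefore BREAKING (2)
forward pass over Order, reader schema v1, writer schema v2:
  Channel -> Channel, writer optional: tier aligns to tier
  bytes -> bytes, writer optional: avatar aligns to avatar
  no writer field matches reader payload
  no writer field matches reader rating
  no writer field matches reader retries
  writer field seq has no reader counterpart
  writer field blob has no reader counterpart
  writer field factor has no reader counterpart
  writer field duration has no reader counterpart
  => forward verdict for Order: COMPATIBLE, no violations

backward: BREAKING [(seq, R1), (tier, R5)]; forward: COMPATIBLE []


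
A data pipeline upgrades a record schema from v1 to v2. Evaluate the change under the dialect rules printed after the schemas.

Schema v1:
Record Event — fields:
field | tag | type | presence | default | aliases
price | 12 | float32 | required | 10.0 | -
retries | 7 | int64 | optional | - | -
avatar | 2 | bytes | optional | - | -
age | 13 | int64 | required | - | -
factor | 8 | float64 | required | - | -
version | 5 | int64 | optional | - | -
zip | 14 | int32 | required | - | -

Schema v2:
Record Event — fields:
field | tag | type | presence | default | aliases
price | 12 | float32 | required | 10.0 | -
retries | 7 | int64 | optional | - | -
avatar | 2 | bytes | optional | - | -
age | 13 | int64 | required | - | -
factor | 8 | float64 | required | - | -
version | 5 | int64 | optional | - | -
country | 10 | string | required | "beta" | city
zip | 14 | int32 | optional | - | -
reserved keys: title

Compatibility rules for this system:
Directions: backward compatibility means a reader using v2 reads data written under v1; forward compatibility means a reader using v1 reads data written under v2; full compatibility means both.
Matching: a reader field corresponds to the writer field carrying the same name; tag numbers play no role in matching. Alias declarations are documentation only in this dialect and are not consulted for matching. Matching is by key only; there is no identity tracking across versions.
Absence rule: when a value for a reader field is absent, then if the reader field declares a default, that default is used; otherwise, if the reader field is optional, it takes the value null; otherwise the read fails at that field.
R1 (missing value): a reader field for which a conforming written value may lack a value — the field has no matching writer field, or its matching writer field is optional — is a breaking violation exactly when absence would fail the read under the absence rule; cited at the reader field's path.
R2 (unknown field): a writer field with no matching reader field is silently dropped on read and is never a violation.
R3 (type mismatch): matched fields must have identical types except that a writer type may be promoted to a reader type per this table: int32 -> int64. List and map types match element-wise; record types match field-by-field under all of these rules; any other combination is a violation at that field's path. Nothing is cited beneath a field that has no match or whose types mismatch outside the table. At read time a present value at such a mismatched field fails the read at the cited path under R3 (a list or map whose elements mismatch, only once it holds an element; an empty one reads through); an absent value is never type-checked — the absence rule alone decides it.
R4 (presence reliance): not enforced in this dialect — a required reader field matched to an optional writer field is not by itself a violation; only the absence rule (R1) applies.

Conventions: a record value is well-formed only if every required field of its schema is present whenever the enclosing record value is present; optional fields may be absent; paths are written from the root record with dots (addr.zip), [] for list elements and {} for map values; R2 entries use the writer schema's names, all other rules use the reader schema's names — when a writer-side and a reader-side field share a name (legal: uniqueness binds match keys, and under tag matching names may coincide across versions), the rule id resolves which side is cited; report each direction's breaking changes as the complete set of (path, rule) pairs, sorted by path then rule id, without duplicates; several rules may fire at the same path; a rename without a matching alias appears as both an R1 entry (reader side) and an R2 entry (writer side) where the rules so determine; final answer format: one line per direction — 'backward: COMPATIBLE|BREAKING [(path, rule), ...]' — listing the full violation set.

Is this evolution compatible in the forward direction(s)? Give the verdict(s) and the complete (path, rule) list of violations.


each type pair in Event: writer, then reader
forward pass over Event, reader schema v1, writer schema v2:
  float32 -> float32, writer required: price aligns to price
  int64 -> int64, writer optional: retries aligns to retries
  bytes -> bytes, writer optional: avatar aligns to avatar
  int64 -> int64, writer required: age aligns to age
  float64 -> float64, writer required: factor aligns to factor
  int64 -> int64, writer optional: version aligns to version
  int32 -> int32, writer optional: zip aligns to zip
  country (writer side), unknown to reader
  violation R1 at zip
  => forward verdict for Event: BREAKING, 1 violation(s)
the rest of the Event diff is inert for this question:
  added field country to record Event: required string, tag 10, default "beta" (in v2 it sits immediately before zip) -> triggers nothing under Event's printed rules — same verdict

forward: BREAKING [(zip, R1)]


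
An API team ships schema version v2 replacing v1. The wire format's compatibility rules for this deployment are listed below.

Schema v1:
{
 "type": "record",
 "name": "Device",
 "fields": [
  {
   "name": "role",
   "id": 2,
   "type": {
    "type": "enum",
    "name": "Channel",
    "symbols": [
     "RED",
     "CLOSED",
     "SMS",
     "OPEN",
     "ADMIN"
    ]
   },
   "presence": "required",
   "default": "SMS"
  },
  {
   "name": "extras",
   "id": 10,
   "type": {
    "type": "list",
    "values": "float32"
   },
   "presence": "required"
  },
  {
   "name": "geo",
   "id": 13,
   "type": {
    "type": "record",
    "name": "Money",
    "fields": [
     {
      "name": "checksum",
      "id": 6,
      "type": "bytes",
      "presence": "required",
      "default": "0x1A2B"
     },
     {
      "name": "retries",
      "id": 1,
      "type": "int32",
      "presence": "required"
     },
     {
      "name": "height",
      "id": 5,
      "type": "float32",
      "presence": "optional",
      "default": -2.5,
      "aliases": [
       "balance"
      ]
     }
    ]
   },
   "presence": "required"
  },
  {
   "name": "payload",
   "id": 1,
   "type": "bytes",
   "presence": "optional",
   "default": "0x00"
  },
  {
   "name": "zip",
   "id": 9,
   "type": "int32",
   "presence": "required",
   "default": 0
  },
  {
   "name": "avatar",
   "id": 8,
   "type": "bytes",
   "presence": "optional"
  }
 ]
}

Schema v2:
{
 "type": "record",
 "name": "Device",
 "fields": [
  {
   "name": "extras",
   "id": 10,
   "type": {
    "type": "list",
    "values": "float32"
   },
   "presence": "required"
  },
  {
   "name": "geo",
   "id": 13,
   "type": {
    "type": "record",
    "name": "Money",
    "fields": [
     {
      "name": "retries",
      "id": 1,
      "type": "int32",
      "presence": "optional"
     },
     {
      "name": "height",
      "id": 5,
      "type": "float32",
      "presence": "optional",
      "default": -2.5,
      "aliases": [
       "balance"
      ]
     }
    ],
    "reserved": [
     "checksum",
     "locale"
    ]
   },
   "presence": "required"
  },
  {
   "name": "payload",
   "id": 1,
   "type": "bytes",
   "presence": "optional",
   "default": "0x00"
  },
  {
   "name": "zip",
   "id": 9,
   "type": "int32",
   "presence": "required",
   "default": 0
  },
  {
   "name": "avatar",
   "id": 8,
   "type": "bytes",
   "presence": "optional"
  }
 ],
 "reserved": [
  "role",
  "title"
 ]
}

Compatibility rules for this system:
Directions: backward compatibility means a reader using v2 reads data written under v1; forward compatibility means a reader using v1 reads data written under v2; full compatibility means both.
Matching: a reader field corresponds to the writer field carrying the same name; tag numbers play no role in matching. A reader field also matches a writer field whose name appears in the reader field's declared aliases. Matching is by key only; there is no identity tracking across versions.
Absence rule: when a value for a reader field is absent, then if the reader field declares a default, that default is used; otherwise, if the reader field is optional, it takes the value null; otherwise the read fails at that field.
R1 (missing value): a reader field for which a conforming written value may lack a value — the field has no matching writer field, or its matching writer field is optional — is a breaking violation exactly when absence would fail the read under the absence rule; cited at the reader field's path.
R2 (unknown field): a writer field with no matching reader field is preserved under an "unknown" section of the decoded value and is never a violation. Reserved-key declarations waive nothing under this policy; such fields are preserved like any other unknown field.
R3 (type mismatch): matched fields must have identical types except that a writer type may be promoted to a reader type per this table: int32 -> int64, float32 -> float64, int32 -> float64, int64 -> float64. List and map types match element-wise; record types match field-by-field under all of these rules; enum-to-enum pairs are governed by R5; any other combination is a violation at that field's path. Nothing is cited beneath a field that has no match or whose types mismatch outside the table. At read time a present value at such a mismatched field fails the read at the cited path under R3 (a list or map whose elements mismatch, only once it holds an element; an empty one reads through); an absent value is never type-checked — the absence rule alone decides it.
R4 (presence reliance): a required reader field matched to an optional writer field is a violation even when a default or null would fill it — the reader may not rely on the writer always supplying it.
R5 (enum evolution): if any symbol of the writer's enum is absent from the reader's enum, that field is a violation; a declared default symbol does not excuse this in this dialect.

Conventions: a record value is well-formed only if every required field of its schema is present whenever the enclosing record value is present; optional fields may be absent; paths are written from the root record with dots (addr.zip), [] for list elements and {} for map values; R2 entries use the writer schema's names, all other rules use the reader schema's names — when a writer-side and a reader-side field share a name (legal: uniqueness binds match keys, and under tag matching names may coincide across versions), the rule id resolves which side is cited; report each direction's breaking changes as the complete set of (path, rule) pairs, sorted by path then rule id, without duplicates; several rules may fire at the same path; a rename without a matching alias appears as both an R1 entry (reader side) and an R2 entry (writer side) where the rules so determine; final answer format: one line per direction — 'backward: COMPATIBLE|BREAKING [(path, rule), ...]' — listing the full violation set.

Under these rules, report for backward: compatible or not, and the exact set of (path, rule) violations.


backward: COMPATIBLE []

each type pair in Device: writer, then reader
backward for Device (reader v2, writer v1):
  extras: list<float32> -> list<float32>, writer required; from extras
  geo: Money -> Money, writer required; from geo
  payload: bytes -> bytes, writer optional; from payload
  zip: int32 -> int32, writer required; from zip
  avatar: bytes -> bytes, writer optional; from avatar
  writer role: unknown to reader
  geo.retries: int32 -> int32, writer required; from geo.retries
  geo.height: float32 -> float32, writer optional; from geo.height
  writer geo.checksum: unknown to reader
  => no violations; backward on Device: COMPATIBLE
the other Device changes do not affect what is asked:
  field retries in record Money: required changed to optional -> affects forward compatibility only, which is not asked
  removed field checksum from record Money (its key "checksum" joins the reserved list) -> inert for the asked Device verdict: nothing fires
  removed field role from record Device (its key "role" joins the reserved list) -> inert for the asked Device verdict: nothing fires


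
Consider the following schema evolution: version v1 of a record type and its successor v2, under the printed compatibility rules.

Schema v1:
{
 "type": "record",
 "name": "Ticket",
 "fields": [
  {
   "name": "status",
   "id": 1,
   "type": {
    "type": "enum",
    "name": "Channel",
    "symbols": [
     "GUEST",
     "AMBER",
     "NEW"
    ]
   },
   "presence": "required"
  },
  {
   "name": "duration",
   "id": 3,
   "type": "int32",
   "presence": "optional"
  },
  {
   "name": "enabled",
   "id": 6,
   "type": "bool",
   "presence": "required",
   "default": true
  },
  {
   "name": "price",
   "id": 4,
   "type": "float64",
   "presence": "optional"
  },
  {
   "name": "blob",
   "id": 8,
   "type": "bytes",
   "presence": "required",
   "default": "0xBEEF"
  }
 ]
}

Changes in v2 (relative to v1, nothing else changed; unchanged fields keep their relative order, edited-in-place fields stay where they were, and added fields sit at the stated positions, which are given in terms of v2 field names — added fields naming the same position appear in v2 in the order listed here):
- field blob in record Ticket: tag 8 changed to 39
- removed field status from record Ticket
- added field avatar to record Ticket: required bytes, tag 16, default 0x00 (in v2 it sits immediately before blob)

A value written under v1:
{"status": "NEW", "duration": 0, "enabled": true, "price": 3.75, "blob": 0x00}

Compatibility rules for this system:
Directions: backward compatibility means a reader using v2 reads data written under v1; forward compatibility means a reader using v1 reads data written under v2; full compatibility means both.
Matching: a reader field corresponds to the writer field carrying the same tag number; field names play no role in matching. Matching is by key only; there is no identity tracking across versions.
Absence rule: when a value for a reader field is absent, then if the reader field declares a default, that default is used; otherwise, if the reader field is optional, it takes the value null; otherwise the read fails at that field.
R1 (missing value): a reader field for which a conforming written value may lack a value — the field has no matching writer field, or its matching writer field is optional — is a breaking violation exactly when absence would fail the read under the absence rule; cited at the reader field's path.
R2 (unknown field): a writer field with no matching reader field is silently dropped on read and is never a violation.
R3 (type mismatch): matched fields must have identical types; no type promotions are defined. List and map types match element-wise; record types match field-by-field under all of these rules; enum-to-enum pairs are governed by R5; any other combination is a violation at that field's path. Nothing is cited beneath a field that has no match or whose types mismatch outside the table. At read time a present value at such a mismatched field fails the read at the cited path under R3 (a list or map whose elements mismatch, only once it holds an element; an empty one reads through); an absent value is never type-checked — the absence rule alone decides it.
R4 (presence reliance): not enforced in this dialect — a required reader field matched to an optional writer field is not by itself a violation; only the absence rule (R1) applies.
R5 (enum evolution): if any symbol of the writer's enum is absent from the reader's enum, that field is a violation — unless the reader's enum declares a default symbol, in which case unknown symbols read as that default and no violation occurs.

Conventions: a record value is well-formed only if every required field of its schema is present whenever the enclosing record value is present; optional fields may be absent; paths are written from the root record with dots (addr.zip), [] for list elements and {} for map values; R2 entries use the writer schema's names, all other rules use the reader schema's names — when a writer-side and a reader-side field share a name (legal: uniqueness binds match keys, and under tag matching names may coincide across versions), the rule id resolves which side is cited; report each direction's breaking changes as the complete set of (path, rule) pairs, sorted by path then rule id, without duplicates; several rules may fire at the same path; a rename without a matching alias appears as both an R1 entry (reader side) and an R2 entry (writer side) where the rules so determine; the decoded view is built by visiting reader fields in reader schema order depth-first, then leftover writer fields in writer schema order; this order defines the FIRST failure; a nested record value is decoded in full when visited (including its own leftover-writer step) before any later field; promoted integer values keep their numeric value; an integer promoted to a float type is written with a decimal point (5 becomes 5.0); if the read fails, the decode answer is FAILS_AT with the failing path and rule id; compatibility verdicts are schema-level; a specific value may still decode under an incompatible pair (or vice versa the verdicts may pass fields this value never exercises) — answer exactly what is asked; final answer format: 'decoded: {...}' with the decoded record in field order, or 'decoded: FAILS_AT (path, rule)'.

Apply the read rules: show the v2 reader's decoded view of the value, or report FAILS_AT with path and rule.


arrows below run writer -> reader for Ticket
decode walk for Ticket under reader schema v2:
  duration := 0
  enabled := true
  price := 3.75
  avatar := 0x00 (no value, default fills)
  blob := 0xBEEF (no value, default fills)
  writer status: unmatched, discarded
  writer blob: unmatched, discarded
  => decoded: {"duration": 0, "enabled": true, "price": 3.75, "avatar": 0x00, "blob": 0xBEEF}

decoded: {"duration": 0, "enabled": true, "price": 3.75, "avatar": 0x00, "blob": 0xBEEF}
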